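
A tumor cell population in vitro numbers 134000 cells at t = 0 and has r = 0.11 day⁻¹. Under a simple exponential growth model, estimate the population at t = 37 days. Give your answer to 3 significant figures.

7850000 cells

N(t) = N₀·e^(rt) = 134000 × e^(0.11×37) = 134000 × e^4.07.
e^4.07 ≈ 58.557, so N ≈ 134000 × 58.557 = 7.846633×10^6.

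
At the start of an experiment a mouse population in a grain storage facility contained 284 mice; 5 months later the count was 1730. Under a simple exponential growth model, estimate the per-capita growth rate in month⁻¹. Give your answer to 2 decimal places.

From N(t) = N₀·e^(rt): e^(r·5) = 1730/284 = 6.0915.
r·5 = ln(6.0915) = 1.8069, so r = 1.8069/5 = 0.36138.

0.36 per month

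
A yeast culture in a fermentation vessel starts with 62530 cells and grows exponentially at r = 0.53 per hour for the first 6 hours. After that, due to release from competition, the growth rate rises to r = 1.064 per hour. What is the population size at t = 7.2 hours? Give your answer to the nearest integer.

Phase 1: N(6) = 62530·e^(0.53×6) = 62530·e^3.18 = 1.503643×10^6.
Phase 2 runs for 7.2 − 6 = 1.2 hours at r = 1.064.
N(7.2) = 1.503643×10^6·e^(1.064×1.2) = 1.503643×10^6·e^1.277 = 5.390786×10^6.

5390786 cells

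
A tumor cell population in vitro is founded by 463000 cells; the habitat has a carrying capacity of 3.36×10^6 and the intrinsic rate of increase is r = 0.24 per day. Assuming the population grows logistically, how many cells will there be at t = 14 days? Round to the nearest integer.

2760118 cells

A = (K − N₀)/N₀ = (3.36×10^6 − 463000)/463000 = 6.257.
N(t) = K/(1 + A·e^(−rt)) = 3.36×10^6/(1 + 6.257×e^(−0.24×14)).
e^(−3.36) = 0.034735; denominator = 1 + 6.257×0.034735 = 1.2173.
N = 3.36×10^6/1.2173 = 2.760118×10^6.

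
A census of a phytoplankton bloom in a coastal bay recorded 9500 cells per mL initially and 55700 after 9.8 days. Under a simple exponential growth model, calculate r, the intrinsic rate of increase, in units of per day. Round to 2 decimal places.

From N(t) = N₀·e^(rt): e^(r·9.8) = 55700/9500 = 5.8632.
r·9.8 = ln(5.8632) = 1.7687, so r = 1.7687/9.8 = 0.18048.

0.18 per day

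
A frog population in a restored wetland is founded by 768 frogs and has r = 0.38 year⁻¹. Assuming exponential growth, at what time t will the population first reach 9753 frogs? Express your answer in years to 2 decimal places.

6.69 years

Set N₀·e^(rt) = 9753: e^(0.38·t) = 9753/768 = 12.699.
0.38·t = ln(12.699) = 2.5415, so t = 2.5415/0.38 = 6.6883.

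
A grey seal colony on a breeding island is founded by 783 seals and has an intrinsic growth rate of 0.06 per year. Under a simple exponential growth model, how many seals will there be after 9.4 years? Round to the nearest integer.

1376 seals

N(t) = N₀·e^(rt) = 783 × e^(0.06×9.4) = 783 × e^0.564.
e^0.564 ≈ 1.7577, so N ≈ 783 × 1.7577 = 1376.27.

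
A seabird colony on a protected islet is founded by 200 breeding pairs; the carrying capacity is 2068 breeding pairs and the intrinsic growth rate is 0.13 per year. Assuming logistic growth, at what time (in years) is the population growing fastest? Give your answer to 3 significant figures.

Logistic growth is fastest at N = K/2 = 1034.
A = (K − N₀)/N₀ = 9.34. Set K/(1 + A·e^(−rt)) = K/2 → A·e^(−rt) = 1.
e^(−0.13t) = 1/9.34 = 0.107066, so t = ln(9.34)/0.13 = 2.2343/0.13 = 17.187.

17.2 years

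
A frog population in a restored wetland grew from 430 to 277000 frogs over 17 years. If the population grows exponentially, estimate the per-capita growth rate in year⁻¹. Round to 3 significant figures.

From N(t) = N₀·e^(rt): e^(r·17) = 277000/430 = 644.19.
r·17 = ln(644.19) = 6.468, so r = 6.468/17 = 0.38047.

0.380 per year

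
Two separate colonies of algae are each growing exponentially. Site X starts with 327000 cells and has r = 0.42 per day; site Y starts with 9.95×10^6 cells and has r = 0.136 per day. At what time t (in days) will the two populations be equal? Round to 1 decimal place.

Set 327000·e^(0.42t) = 9.95×10^6·e^(0.136t).
e^((0.42 − 0.136)t) = 9.95×10^6/327000 → e^(0.284·t) = 30.428.
0.284·t = ln(30.428) = 3.4154, so t = 3.4154/0.284 = 12.026.

12.0 days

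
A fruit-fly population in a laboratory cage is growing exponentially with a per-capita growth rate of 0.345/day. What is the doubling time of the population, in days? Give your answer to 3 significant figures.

Doubling time t_d = ln(2)/r = 0.6931/0.345 = 2.0091.

2.01 days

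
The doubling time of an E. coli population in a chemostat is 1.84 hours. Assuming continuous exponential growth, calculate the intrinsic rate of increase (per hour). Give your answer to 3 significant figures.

0.377 per hour

r = ln(2)/t_d = 0.6931/1.84 = 0.37671.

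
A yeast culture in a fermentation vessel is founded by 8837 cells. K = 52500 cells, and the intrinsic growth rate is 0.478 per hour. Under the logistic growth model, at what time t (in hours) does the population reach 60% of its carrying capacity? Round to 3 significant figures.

4.19 hours

A = (K − N₀)/N₀ = (52500 − 8837)/8837 = 4.9409.
Solve 52500/(1 + 4.9409·e^(−0.478t)) = 31500: 1 + 4.9409·e^(−0.478t) = 1.6667, so e^(−0.478t) = 0.134927.
−0.478·t = ln(0.134927) = -2.003, so t = 2.003/0.478 = 4.1904.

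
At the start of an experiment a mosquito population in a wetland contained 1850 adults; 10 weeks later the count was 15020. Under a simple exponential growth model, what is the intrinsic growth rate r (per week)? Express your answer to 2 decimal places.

0.21 per week

From N(t) = N₀·e^(rt): e^(r·10) = 15020/1850 = 8.1189.
r·10 = ln(8.1189) = 2.0942, so r = 2.0942/10 = 0.20942.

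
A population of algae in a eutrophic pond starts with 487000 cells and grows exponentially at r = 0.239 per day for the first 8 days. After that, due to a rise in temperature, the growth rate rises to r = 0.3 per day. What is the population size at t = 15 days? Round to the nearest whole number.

Phase 1: N(8) = 487000·e^(0.239×8) = 487000·e^1.912 = 3.295338×10^6.
Phase 2 runs for 15 − 8 = 7 days at r = 0.3.
N(15) = 3.295338×10^6·e^(0.3×7) = 3.295338×10^6·e^2.1 = 2.691029×10^7.

26910293 cells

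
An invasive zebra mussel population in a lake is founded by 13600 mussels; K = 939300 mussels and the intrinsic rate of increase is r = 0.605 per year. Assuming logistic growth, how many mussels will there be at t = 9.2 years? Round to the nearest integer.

745237 mussels

A = (K − N₀)/N₀ = (939300 − 13600)/13600 = 68.066.
N(t) = K/(1 + A·e^(−rt)) = 939300/(1 + 68.066×e^(−0.605×9.2)).
e^(−5.566) = 0.0038258; denominator = 1 + 68.066×0.0038258 = 1.2604.
N = 939300/1.2604 = 745237.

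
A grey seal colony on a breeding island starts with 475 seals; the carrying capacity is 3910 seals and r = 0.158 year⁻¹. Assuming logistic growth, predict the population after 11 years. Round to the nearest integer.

1721 seals

A = (K − N₀)/N₀ = (3910 − 475)/475 = 7.2316.
N(t) = K/(1 + A·e^(−rt)) = 3910/(1 + 7.2316×e^(−0.158×11)).
e^(−1.738) = 0.17587; denominator = 1 + 7.2316×0.17587 = 2.2718.
N = 3910/2.2718 = 1721.08.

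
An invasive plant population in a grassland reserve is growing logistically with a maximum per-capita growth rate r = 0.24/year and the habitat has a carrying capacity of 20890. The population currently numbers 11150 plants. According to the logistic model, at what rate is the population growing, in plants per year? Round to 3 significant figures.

1250 plants per year

dN/dt = rN(1 − N/K) = 0.24 × 11150 × (1 − 11150/20890).
1 − 11150/20890 = 0.46625; dN/dt = 0.24 × 11150 × 0.46625 = 1247.7.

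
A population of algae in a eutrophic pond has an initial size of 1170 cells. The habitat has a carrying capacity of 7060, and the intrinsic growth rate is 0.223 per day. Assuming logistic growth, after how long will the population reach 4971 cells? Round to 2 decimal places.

11.14 days

A = (K − N₀)/N₀ = (7060 − 1170)/1170 = 5.0342.
Solve 7060/(1 + 5.0342·e^(−0.223t)) = 4971: 1 + 5.0342·e^(−0.223t) = 1.4202, so e^(−0.223t) = 0.0834767.
−0.223·t = ln(0.0834767) = -2.4832, so t = 2.4832/0.223 = 11.135.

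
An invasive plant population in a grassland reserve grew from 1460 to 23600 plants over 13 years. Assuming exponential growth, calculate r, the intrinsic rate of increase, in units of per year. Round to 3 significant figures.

0.214 per year

From N(t) = N₀·e^(rt): e^(r·13) = 23600/1460 = 16.164.
r·13 = ln(16.164) = 2.7828, so r = 2.7828/13 = 0.21406.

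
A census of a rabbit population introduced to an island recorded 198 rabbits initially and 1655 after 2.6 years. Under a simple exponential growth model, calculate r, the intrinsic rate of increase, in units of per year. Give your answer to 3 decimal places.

From N(t) = N₀·e^(rt): e^(r·2.6) = 1655/198 = 8.3586.
r·2.6 = ln(8.3586) = 2.1233, so r = 2.1233/2.6 = 0.81665.

0.817 per year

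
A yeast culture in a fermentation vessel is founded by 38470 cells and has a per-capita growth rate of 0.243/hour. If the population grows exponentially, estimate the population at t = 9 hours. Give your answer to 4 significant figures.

N(t) = N₀·e^(rt) = 38470 × e^(0.243×9) = 38470 × e^2.187.
e^2.187 ≈ 8.9084, so N ≈ 38470 × 8.9084 = 342708.

342700 cells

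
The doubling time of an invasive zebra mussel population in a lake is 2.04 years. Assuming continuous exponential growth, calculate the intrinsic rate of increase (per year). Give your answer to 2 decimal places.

0.34 per year

r = ln(2)/t_d = 0.6931/2.04 = 0.33978.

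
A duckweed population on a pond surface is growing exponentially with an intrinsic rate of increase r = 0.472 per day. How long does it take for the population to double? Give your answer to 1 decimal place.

1.5 days

Doubling time t_d = ln(2)/r = 0.6931/0.472 = 1.4685.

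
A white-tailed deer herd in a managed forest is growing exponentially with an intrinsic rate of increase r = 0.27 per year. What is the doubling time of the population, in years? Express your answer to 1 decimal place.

2.6 years

Doubling time t_d = ln(2)/r = 0.6931/0.27 = 2.5672.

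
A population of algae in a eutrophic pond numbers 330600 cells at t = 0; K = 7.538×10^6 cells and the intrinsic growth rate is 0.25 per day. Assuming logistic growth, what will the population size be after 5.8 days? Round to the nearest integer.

1232936 cells

A = (K − N₀)/N₀ = (7.538×10^6 − 330600)/330600 = 21.801.
N(t) = K/(1 + A·e^(−rt)) = 7.538×10^6/(1 + 21.801×e^(−0.25×5.8)).
e^(−1.45) = 0.23457; denominator = 1 + 21.801×0.23457 = 6.1139.
N = 7.538×10^6/6.1139 = 1.232936×10^6.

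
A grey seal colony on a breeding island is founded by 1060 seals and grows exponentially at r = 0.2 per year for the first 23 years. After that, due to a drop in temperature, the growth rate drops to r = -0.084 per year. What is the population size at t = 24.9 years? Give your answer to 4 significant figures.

89900 seals

Phase 1: N(23) = 1060·e^(0.2×23) = 1060·e^4.6 = 105453.
Phase 2 runs for 24.9 − 23 = 1.9 years at r = -0.084.
N(24.9) = 105453·e^(-0.084×1.9) = 105453·e^-0.1596 = 89897.4.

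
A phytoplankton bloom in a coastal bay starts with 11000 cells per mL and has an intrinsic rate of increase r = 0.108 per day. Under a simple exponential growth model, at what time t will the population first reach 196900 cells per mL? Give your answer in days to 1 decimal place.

Set N₀·e^(rt) = 196900: e^(0.108·t) = 196900/11000 = 17.9.
0.108·t = ln(17.9) = 2.8848, so t = 2.8848/0.108 = 26.711.

26.7 days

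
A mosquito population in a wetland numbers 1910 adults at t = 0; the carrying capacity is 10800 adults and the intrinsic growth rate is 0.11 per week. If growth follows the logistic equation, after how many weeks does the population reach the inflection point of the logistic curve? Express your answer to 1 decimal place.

Logistic growth is fastest at N = K/2 = 5400.
A = (K − N₀)/N₀ = 4.6545. Set K/(1 + A·e^(−rt)) = K/2 → A·e^(−rt) = 1.
e^(−0.11t) = 1/4.6545 = 0.214848, so t = ln(4.6545)/0.11 = 1.5378/0.11 = 13.98.

14.0 weeks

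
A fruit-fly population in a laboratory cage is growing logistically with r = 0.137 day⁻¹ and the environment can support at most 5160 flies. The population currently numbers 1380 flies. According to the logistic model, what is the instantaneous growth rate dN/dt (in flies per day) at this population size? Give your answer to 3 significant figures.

dN/dt = rN(1 − N/K) = 0.137 × 1380 × (1 − 1380/5160).
1 − 1380/5160 = 0.73256; dN/dt = 0.137 × 1380 × 0.73256 = 138.5.

138 flies per day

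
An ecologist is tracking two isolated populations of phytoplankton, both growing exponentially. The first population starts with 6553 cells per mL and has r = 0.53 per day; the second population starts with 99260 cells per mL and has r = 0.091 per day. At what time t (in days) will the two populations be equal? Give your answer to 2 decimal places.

6.19 days

Set 6553·e^(0.53t) = 99260·e^(0.091t).
e^((0.53 − 0.091)t) = 99260/6553 → e^(0.439·t) = 15.147.
0.439·t = ln(15.147) = 2.7178, so t = 2.7178/0.439 = 6.1909.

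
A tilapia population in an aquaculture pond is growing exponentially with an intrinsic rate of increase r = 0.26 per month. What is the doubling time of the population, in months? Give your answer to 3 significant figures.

Doubling time t_d = ln(2)/r = 0.6931/0.26 = 2.666.

2.67 months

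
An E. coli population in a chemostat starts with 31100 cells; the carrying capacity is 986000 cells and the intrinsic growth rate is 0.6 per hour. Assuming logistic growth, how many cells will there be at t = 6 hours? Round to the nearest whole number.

A = (K − N₀)/N₀ = (986000 − 31100)/31100 = 30.704.
N(t) = K/(1 + A·e^(−rt)) = 986000/(1 + 30.704×e^(−0.6×6)).
e^(−3.6) = 0.027324; denominator = 1 + 30.704×0.027324 = 1.839.
N = 986000/1.839 = 536175.

536175 cells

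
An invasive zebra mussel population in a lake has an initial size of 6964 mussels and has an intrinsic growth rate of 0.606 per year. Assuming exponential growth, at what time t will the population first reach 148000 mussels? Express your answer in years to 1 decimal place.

Set N₀·e^(rt) = 148000: e^(0.606·t) = 148000/6964 = 21.252.
0.606·t = ln(21.252) = 3.0565, so t = 3.0565/0.606 = 5.0437.

5.0 years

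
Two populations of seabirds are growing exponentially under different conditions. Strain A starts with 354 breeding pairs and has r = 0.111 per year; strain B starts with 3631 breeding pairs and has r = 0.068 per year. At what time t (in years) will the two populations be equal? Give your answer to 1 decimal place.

54.1 years

Set 354·e^(0.111t) = 3631·e^(0.068t).
e^((0.111 − 0.068)t) = 3631/354 → e^(0.043·t) = 10.257.
0.043·t = ln(10.257) = 2.328, so t = 2.328/0.043 = 54.139.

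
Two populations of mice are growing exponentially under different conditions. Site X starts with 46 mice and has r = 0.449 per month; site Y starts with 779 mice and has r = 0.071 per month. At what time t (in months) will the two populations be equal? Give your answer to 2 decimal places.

7.49 months

Set 46·e^(0.449t) = 779·e^(0.071t).
e^((0.449 − 0.071)t) = 779/46 → e^(0.378·t) = 16.935.
0.378·t = ln(16.935) = 2.8294, so t = 2.8294/0.378 = 7.4851.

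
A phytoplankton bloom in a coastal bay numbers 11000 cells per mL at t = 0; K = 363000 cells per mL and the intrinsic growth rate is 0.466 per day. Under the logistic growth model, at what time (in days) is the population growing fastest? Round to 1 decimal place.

Logistic growth is fastest at N = K/2 = 181500.
A = (K − N₀)/N₀ = 32. Set K/(1 + A·e^(−rt)) = K/2 → A·e^(−rt) = 1.
e^(−0.466t) = 1/32 = 0.03125, so t = ln(32)/0.466 = 3.4657/0.466 = 7.4372.

7.4 days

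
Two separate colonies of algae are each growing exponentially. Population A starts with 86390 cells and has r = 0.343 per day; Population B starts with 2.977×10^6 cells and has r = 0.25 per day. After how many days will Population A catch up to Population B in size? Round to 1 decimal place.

38.1 days

Set 86390·e^(0.343t) = 2.977×10^6·e^(0.25t).
e^((0.343 − 0.25)t) = 2.977×10^6/86390 → e^(0.093·t) = 34.46.
0.093·t = ln(34.46) = 3.5398, so t = 3.5398/0.093 = 38.062.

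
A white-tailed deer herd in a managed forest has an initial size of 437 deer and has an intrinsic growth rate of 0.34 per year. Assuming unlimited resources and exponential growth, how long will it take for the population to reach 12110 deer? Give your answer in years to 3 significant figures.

9.77 years

Set N₀·e^(rt) = 12110: e^(0.34·t) = 12110/437 = 27.712.
0.34·t = ln(27.712) = 3.3219, so t = 3.3219/0.34 = 9.7702.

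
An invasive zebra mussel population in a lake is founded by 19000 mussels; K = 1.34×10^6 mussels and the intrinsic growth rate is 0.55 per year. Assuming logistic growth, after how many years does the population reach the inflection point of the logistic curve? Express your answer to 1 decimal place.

Logistic growth is fastest at N = K/2 = 670000.
A = (K − N₀)/N₀ = 69.526. Set K/(1 + A·e^(−rt)) = K/2 → A·e^(−rt) = 1.
e^(−0.55t) = 1/69.526 = 0.014383, so t = ln(69.526)/0.55 = 4.2417/0.55 = 7.7122.

7.7 years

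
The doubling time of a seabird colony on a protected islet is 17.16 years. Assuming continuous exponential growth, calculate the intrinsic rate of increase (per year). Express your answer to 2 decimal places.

r = ln(2)/t_d = 0.6931/17.16 = 0.040393.

0.04 per year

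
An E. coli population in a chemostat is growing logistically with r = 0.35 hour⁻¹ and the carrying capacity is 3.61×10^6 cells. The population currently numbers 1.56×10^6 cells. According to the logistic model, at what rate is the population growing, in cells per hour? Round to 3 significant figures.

dN/dt = rN(1 − N/K) = 0.35 × 1.56×10^6 × (1 − 1.56×10^6/3.61×10^6).
1 − 1.56×10^6/3.61×10^6 = 0.56787; dN/dt = 0.35 × 1.56×10^6 × 0.56787 = 3.10055×10^5.

310000 cells per hour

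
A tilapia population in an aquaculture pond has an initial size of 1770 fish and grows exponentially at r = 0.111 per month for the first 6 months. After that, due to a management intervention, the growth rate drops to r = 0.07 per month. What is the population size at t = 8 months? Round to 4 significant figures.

3963 fish

Phase 1: N(6) = 1770·e^(0.111×6) = 1770·e^0.666 = 3445.19.
Phase 2 runs for 8 − 6 = 2 months at r = 0.07.
N(8) = 3445.19·e^(0.07×2) = 3445.19·e^0.14 = 3962.91.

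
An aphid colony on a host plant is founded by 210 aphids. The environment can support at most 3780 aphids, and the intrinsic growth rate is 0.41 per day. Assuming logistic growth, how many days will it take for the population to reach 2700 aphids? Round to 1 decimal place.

9.1 days

A = (K − N₀)/N₀ = (3780 − 210)/210 = 17.
Solve 3780/(1 + 17·e^(−0.41t)) = 2700: 1 + 17·e^(−0.41t) = 1.4, so e^(−0.41t) = 0.0235294.
−0.41·t = ln(0.0235294) = -3.7495, so t = 3.7495/0.41 = 9.1451.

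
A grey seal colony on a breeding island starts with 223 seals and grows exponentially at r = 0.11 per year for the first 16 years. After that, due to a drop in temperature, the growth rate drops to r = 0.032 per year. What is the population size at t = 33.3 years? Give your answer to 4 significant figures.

Phase 1: N(16) = 223·e^(0.11×16) = 223·e^1.76 = 1296.17.
Phase 2 runs for 33.3 − 16 = 17.3 years at r = 0.032.
N(33.3) = 1296.17·e^(0.032×17.3) = 1296.17·e^0.5536 = 2254.7.

2255 seals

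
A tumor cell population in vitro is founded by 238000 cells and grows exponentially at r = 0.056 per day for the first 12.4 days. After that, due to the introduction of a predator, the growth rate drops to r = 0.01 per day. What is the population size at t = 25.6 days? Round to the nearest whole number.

Phase 1: N(12.4) = 238000·e^(0.056×12.4) = 238000·e^0.6944 = 476597.
Phase 2 runs for 25.6 − 12.4 = 13.2 days at r = 0.01.
N(25.6) = 476597·e^(0.01×13.2) = 476597·e^0.132 = 543848.

543848 cells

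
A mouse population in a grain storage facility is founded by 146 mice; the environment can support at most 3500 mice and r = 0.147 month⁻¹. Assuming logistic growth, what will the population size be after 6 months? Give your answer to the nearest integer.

A = (K − N₀)/N₀ = (3500 − 146)/146 = 22.973.
N(t) = K/(1 + A·e^(−rt)) = 3500/(1 + 22.973×e^(−0.147×6)).
e^(−0.882) = 0.41395; denominator = 1 + 22.973×0.41395 = 10.51.
N = 3500/10.51 = 333.029.

333 mice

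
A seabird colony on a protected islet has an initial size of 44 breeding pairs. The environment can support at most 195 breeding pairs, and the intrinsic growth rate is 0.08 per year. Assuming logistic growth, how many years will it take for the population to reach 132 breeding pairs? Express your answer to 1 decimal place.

A = (K − N₀)/N₀ = (195 − 44)/44 = 3.4318.
Solve 195/(1 + 3.4318·e^(−0.08t)) = 132: 1 + 3.4318·e^(−0.08t) = 1.4773, so e^(−0.08t) = 0.139073.
−0.08·t = ln(0.139073) = -1.9728, so t = 1.9728/0.08 = 24.659.

24.7 years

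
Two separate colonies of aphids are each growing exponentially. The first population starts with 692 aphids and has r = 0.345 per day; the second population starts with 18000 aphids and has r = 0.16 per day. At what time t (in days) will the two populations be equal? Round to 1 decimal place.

17.6 days

Set 692·e^(0.345t) = 18000·e^(0.16t).
e^((0.345 − 0.16)t) = 18000/692 → e^(0.185·t) = 26.012.
0.185·t = ln(26.012) = 3.2585, so t = 3.2585/0.185 = 17.614.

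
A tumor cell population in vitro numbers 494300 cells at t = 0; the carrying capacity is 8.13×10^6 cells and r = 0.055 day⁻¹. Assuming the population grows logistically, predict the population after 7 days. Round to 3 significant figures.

706000 cells

A = (K − N₀)/N₀ = (8.13×10^6 − 494300)/494300 = 15.448.
N(t) = K/(1 + A·e^(−rt)) = 8.13×10^6/(1 + 15.448×e^(−0.055×7)).
e^(−0.385) = 0.68045; denominator = 1 + 15.448×0.68045 = 11.511.
N = 8.13×10^6/11.511 = 706265.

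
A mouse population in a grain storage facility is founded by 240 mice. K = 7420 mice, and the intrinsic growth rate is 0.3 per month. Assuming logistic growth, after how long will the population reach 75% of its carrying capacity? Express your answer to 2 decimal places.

A = (K − N₀)/N₀ = (7420 − 240)/240 = 29.917.
Solve 7420/(1 + 29.917·e^(−0.3t)) = 5565: 1 + 29.917·e^(−0.3t) = 1.3333, so e^(−0.3t) = 0.0111421.
−0.3·t = ln(0.0111421) = -4.497, so t = 4.497/0.3 = 14.99.

14.99 months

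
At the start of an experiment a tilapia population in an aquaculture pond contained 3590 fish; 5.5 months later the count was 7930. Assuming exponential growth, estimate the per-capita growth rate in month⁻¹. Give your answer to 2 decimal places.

From N(t) = N₀·e^(rt): e^(r·5.5) = 7930/3590 = 2.2089.
r·5.5 = ln(2.2089) = 0.7925, so r = 0.7925/5.5 = 0.14409.

0.14 per month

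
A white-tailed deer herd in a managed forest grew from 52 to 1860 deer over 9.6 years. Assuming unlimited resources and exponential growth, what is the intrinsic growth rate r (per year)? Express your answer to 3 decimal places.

From N(t) = N₀·e^(rt): e^(r·9.6) = 1860/52 = 35.769.
r·9.6 = ln(35.769) = 3.5771, so r = 3.5771/9.6 = 0.37261.

0.373 per year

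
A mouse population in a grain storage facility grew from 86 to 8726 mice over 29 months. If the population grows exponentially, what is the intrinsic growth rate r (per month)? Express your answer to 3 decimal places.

From N(t) = N₀·e^(rt): e^(r·29) = 8726/86 = 101.47.
r·29 = ln(101.47) = 4.6197, so r = 4.6197/29 = 0.1593.

0.159 per month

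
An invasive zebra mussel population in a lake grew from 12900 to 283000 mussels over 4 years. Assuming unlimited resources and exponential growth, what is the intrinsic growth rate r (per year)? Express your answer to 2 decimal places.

From N(t) = N₀·e^(rt): e^(r·4) = 283000/12900 = 21.938.
r·4 = ln(21.938) = 3.0882, so r = 3.0882/4 = 0.77205.

0.77 per year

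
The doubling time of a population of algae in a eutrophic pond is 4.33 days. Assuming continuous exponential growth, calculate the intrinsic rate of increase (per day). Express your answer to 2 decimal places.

r = ln(2)/t_d = 0.6931/4.33 = 0.16008.

0.16 per day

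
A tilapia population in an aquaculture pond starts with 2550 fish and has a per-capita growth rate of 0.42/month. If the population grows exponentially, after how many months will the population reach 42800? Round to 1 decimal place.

6.7 months

Set N₀·e^(rt) = 42800: e^(0.42·t) = 42800/2550 = 16.784.
0.42·t = ln(16.784) = 2.8204, so t = 2.8204/0.42 = 6.7153.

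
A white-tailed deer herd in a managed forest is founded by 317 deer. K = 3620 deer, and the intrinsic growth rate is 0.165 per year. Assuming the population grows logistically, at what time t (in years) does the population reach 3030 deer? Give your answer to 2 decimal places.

A = (K − N₀)/N₀ = (3620 − 317)/317 = 10.42.
Solve 3620/(1 + 10.42·e^(−0.165t)) = 3030: 1 + 10.42·e^(−0.165t) = 1.1947, so e^(−0.165t) = 0.0186879.
−0.165·t = ln(0.0186879) = -3.9799, so t = 3.9799/0.165 = 24.12.

24.12 years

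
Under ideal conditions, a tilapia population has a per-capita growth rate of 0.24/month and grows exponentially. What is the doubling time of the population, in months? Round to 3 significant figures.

Doubling time t_d = ln(2)/r = 0.6931/0.24 = 2.8881.

2.89 months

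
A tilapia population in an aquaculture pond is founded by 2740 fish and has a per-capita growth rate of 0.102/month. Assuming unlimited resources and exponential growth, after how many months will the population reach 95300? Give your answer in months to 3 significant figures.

34.8 months

Set N₀·e^(rt) = 95300: e^(0.102·t) = 95300/2740 = 34.781.
0.102·t = ln(34.781) = 3.5491, so t = 3.5491/0.102 = 34.795.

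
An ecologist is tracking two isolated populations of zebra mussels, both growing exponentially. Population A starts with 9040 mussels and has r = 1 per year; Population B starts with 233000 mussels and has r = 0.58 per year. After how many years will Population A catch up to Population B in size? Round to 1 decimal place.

7.7 years

Set 9040·e^(1t) = 233000·e^(0.58t).
e^((1 − 0.58)t) = 233000/9040 → e^(0.42·t) = 25.774.
0.42·t = ln(25.774) = 3.2494, so t = 3.2494/0.42 = 7.7366.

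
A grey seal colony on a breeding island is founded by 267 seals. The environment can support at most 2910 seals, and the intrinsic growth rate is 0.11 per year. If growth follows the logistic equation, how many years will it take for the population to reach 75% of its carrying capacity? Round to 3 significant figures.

A = (K − N₀)/N₀ = (2910 − 267)/267 = 9.8989.
Solve 2910/(1 + 9.8989·e^(−0.11t)) = 2182.5: 1 + 9.8989·e^(−0.11t) = 1.3333, so e^(−0.11t) = 0.0336739.
−0.11·t = ln(0.0336739) = -3.391, so t = 3.391/0.11 = 30.828.

30.8 years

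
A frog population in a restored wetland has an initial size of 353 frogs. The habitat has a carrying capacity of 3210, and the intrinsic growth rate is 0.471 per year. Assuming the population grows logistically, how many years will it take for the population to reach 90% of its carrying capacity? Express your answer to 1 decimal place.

9.1 years

A = (K − N₀)/N₀ = (3210 − 353)/353 = 8.0935.
Solve 3210/(1 + 8.0935·e^(−0.471t)) = 2889: 1 + 8.0935·e^(−0.471t) = 1.1111, so e^(−0.471t) = 0.0137285.
−0.471·t = ln(0.0137285) = -4.2883, so t = 4.2883/0.471 = 9.1046.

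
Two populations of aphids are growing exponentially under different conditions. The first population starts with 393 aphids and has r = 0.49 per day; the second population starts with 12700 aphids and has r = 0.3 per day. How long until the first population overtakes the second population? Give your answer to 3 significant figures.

Set 393·e^(0.49t) = 12700·e^(0.3t).
e^((0.49 − 0.3)t) = 12700/393 → e^(0.19·t) = 32.316.
0.19·t = ln(32.316) = 3.4755, so t = 3.4755/0.19 = 18.292.

18.3 days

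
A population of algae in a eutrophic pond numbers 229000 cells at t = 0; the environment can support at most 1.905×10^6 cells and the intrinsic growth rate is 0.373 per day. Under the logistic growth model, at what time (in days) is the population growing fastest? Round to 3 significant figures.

Logistic growth is fastest at N = K/2 = 952500.
A = (K − N₀)/N₀ = 7.3188. Set K/(1 + A·e^(−rt)) = K/2 → A·e^(−rt) = 1.
e^(−0.373t) = 1/7.3188 = 0.136635, so t = ln(7.3188)/0.373 = 1.9904/0.373 = 5.3363.

5.34 days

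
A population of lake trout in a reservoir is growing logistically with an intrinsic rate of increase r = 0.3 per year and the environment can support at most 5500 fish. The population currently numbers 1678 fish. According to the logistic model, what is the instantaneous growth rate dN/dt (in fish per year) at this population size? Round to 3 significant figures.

350 fish per year

dN/dt = rN(1 − N/K) = 0.3 × 1678 × (1 − 1678/5500).
1 − 1678/5500 = 0.69491; dN/dt = 0.3 × 1678 × 0.69491 = 349.82.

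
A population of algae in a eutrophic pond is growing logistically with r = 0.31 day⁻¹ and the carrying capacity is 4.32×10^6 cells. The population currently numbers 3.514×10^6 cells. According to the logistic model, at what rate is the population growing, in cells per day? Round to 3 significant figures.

dN/dt = rN(1 − N/K) = 0.31 × 3.514×10^6 × (1 − 3.514×10^6/4.32×10^6).
1 − 3.514×10^6/4.32×10^6 = 0.18657; dN/dt = 0.31 × 3.514×10^6 × 0.18657 = 2.03243×10^5.

203000 cells per day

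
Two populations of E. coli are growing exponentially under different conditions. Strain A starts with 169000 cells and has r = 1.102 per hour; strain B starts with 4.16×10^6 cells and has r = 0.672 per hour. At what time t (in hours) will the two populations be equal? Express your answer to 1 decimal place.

7.4 hours

Set 169000·e^(1.102t) = 4.16×10^6·e^(0.672t).
e^((1.102 − 0.672)t) = 4.16×10^6/169000 → e^(0.43·t) = 24.615.
0.43·t = ln(24.615) = 3.2034, so t = 3.2034/0.43 = 7.4497.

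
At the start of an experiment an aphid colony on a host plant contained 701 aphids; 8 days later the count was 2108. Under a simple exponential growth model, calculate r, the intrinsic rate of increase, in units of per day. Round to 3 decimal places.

0.138 per day

From N(t) = N₀·e^(rt): e^(r·8) = 2108/701 = 3.0071.
r·8 = ln(3.0071) = 1.101, so r = 1.101/8 = 0.13762.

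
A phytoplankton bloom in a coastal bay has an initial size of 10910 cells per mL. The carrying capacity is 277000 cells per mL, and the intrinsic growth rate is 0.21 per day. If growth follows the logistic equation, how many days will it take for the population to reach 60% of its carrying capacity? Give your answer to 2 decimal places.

17.14 days

A = (K − N₀)/N₀ = (277000 − 10910)/10910 = 24.39.
Solve 277000/(1 + 24.39·e^(−0.21t)) = 166200: 1 + 24.39·e^(−0.21t) = 1.6667, so e^(−0.21t) = 0.0273341.
−0.21·t = ln(0.0273341) = -3.5996, so t = 3.5996/0.21 = 17.141.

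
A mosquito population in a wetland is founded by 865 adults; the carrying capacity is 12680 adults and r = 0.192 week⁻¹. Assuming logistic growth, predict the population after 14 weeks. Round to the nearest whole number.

6573 adults

A = (K − N₀)/N₀ = (12680 − 865)/865 = 13.659.
N(t) = K/(1 + A·e^(−rt)) = 12680/(1 + 13.659×e^(−0.192×14)).
e^(−2.688) = 0.068017; denominator = 1 + 13.659×0.068017 = 1.929.
N = 12680/1.929 = 6573.22.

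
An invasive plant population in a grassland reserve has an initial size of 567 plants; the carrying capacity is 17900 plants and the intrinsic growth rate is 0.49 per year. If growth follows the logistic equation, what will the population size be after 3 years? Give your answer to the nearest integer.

A = (K − N₀)/N₀ = (17900 − 567)/567 = 30.57.
N(t) = K/(1 + A·e^(−rt)) = 17900/(1 + 30.57×e^(−0.49×3)).
e^(−1.47) = 0.22993; denominator = 1 + 30.57×0.22993 = 8.0287.
N = 17900/8.0287 = 2229.49.

2229 plants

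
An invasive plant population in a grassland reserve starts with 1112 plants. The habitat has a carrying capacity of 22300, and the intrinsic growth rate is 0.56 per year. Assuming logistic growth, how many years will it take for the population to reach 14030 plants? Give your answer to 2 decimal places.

A = (K − N₀)/N₀ = (22300 − 1112)/1112 = 19.054.
Solve 22300/(1 + 19.054·e^(−0.56t)) = 14030: 1 + 19.054·e^(−0.56t) = 1.5895, so e^(−0.56t) = 0.0309359.
−0.56·t = ln(0.0309359) = -3.4758, so t = 3.4758/0.56 = 6.2069.

6.21 years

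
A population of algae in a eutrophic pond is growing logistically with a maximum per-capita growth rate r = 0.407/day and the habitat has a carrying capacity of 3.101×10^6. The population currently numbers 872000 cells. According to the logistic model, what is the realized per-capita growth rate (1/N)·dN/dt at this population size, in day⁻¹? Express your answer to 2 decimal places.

0.29 per day

(1/N)·dN/dt = r(1 − N/K) = 0.407 × (1 − 872000/3.101×10^6).
= 0.407 × 0.7188 = 0.29255.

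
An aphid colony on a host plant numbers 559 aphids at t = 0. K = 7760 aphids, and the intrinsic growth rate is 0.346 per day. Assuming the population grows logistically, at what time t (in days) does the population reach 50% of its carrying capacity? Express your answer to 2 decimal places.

A = (K − N₀)/N₀ = (7760 − 559)/559 = 12.882.
Solve 7760/(1 + 12.882·e^(−0.346t)) = 3880: 1 + 12.882·e^(−0.346t) = 2, so e^(−0.346t) = 0.0776281.
−0.346·t = ln(0.0776281) = -2.5558, so t = 2.5558/0.346 = 7.3868.

7.39 days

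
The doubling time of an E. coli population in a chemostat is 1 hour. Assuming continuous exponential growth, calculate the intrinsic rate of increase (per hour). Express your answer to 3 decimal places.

0.693 per hour

r = ln(2)/t_d = 0.6931/1 = 0.69315.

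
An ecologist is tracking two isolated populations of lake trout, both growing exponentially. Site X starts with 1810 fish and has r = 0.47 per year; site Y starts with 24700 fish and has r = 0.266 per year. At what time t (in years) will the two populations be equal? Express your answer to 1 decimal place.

12.8 years

Set 1810·e^(0.47t) = 24700·e^(0.266t).
e^((0.47 − 0.266)t) = 24700/1810 → e^(0.204·t) = 13.646.
0.204·t = ln(13.646) = 2.6135, so t = 2.6135/0.204 = 12.811.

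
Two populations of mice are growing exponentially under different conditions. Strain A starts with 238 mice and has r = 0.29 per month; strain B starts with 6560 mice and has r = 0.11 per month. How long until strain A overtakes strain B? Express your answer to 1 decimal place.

18.4 months

Set 238·e^(0.29t) = 6560·e^(0.11t).
e^((0.29 − 0.11)t) = 6560/238 → e^(0.18·t) = 27.563.
0.18·t = ln(27.563) = 3.3165, so t = 3.3165/0.18 = 18.425.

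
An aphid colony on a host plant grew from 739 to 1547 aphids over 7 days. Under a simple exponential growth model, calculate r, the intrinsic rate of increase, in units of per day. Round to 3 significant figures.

From N(t) = N₀·e^(rt): e^(r·7) = 1547/739 = 2.0934.
r·7 = ln(2.0934) = 0.73877, so r = 0.73877/7 = 0.10554.

0.106 per day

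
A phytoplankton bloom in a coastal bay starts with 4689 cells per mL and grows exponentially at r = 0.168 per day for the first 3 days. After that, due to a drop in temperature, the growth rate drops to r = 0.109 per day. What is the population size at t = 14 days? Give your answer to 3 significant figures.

Phase 1: N(3) = 4689·e^(0.168×3) = 4689·e^0.504 = 7761.84.
Phase 2 runs for 14 − 3 = 11 days at r = 0.109.
N(14) = 7761.84·e^(0.109×11) = 7761.84·e^1.199 = 25744.5.

25700 cells per mL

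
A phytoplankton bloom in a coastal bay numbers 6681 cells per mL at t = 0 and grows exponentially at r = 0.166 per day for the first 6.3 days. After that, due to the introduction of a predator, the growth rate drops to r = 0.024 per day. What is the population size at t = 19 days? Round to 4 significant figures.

25790 cells per mL

Phase 1: N(6.3) = 6681·e^(0.166×6.3) = 6681·e^1.046 = 19011.9.
Phase 2 runs for 19 − 6.3 = 12.7 days at r = 0.024.
N(19) = 19011.9·e^(0.024×12.7) = 19011.9·e^0.3048 = 25786.9.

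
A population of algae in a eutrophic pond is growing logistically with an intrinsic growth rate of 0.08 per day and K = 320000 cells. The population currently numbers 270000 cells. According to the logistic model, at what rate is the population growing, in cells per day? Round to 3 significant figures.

3380 cells per day

dN/dt = rN(1 − N/K) = 0.08 × 270000 × (1 − 270000/320000).
1 − 270000/320000 = 0.15625; dN/dt = 0.08 × 270000 × 0.15625 = 3375.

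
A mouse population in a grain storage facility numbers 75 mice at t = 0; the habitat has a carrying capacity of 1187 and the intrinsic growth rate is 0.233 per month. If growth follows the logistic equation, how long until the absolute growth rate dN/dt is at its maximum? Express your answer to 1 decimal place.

11.6 months

Logistic growth is fastest at N = K/2 = 593.5.
A = (K − N₀)/N₀ = 14.827. Set K/(1 + A·e^(−rt)) = K/2 → A·e^(−rt) = 1.
e^(−0.233t) = 1/14.827 = 0.067446, so t = ln(14.827)/0.233 = 2.6964/0.233 = 11.573.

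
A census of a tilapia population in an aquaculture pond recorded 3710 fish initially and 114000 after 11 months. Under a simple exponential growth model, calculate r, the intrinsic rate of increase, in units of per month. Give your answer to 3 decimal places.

0.311 per month

From N(t) = N₀·e^(rt): e^(r·11) = 114000/3710 = 30.728.
r·11 = ln(30.728) = 3.4252, so r = 3.4252/11 = 0.31138.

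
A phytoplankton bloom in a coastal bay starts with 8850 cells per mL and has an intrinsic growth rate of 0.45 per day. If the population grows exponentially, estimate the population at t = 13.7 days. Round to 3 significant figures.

N(t) = N₀·e^(rt) = 8850 × e^(0.45×13.7) = 8850 × e^6.165.
e^6.165 ≈ 475.8, so N ≈ 8850 × 475.8 = 4.21084×10^6.

4210000 cells per mL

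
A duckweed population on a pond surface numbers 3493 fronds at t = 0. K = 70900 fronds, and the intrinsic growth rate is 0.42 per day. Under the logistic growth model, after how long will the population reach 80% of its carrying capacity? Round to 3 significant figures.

A = (K − N₀)/N₀ = (70900 − 3493)/3493 = 19.298.
Solve 70900/(1 + 19.298·e^(−0.42t)) = 56720: 1 + 19.298·e^(−0.42t) = 1.25, so e^(−0.42t) = 0.0129549.
−0.42·t = ln(0.0129549) = -4.3463, so t = 4.3463/0.42 = 10.348.

10.3 days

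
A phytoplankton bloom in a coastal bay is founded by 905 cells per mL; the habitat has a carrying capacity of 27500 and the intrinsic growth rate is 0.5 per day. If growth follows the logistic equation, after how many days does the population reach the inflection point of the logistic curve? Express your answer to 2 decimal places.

6.76 days

Logistic growth is fastest at N = K/2 = 13750.
A = (K − N₀)/N₀ = 29.387. Set K/(1 + A·e^(−rt)) = K/2 → A·e^(−rt) = 1.
e^(−0.5t) = 1/29.387 = 0.034029, so t = ln(29.387)/0.5 = 3.3805/0.5 = 6.7611.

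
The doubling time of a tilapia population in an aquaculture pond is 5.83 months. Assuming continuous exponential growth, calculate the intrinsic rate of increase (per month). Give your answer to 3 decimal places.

0.119 per month

r = ln(2)/t_d = 0.6931/5.83 = 0.11889.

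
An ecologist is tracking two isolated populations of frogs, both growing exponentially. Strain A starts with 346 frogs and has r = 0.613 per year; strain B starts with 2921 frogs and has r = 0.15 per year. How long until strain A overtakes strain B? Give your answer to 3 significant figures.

Set 346·e^(0.613t) = 2921·e^(0.15t).
e^((0.613 − 0.15)t) = 2921/346 → e^(0.463·t) = 8.4422.
0.463·t = ln(8.4422) = 2.1332, so t = 2.1332/0.463 = 4.6074.

4.61 years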